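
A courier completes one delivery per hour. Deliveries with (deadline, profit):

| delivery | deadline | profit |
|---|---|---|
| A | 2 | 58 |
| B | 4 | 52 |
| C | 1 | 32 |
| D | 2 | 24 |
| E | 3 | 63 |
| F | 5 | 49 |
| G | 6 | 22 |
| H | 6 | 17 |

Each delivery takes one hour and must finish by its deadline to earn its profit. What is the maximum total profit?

276

Take jobs in profit order; each goes to the latest open slot no later than its deadline.
By profit: E(d3,63), A(d2,58), B(d4,52), F(d5,49), C(d1,32), D(d2,24), G(d6,22), H(d6,17)
E→slot 3; A→slot 2; B→slot 4; F→slot 5; C→slot 1; D skipped; G→slot 6; H skipped.
Profit = 32 + 58 + 63 + 52 + 49 + 22 = 276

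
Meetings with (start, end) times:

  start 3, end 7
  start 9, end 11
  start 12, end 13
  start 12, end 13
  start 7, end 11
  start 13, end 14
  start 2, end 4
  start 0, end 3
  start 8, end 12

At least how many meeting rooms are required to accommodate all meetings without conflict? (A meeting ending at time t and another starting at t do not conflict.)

3

Events (time:±→running): 0:+→1 2:+→2 3:-→1 3:+→2 4:-→1 7:-→0 7:+→1 8:+→2 9:+→3 … peak 3.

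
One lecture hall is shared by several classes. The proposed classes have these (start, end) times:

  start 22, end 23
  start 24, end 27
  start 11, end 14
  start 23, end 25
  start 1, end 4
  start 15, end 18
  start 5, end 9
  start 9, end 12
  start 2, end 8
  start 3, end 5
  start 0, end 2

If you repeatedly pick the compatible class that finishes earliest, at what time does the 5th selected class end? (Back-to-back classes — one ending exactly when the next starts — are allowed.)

Order by finish time; keep every interval that doesn't clash with the previous kept one.
By end time: (0,2), (1,4), (3,5), (2,8), (5,9), (9,12), (11,14), (15,18), (22,23), (23,25), (24,27).
Pick (0,2); next start ≥ 2 → (3,5); next start ≥ 5 → (5,9); next start ≥ 9 → (9,12); next start ≥ 12 → (15,18); next start ≥ 18 → (22,23); next start ≥ 23 → (23,25).
Selected: (0,2) (3,5) (5,9) (9,12) (15,18) (22,23) (23,25)

18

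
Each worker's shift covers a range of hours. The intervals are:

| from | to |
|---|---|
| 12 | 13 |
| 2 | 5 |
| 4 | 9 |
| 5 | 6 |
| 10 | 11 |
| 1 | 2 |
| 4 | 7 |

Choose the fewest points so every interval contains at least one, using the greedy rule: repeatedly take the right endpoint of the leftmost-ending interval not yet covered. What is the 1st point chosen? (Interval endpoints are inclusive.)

Process intervals by earliest right end; each time one isn't hit yet, stab at its right endpoint.
By right end: [1,2]  [2,5]  [5,6]  [4,7]  [4,9]  [10,11]  [12,13]
[1,2] uncovered → point at 2; [5,6] uncovered → point at 6; [10,11] uncovered → point at 11; [12,13] uncovered → point at 13.
Points: 2, 6, 11, 13 (4 total).

2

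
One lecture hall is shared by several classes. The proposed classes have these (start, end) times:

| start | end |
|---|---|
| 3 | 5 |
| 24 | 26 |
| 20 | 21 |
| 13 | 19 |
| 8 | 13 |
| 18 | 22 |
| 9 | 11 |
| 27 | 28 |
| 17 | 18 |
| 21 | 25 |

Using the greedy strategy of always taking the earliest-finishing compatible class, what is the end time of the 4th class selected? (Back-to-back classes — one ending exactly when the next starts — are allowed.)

21

By end time: (3,5), (9,11), (8,13), (17,18), (13,19), (20,21), (18,22), (21,25), (24,26), (27,28).
Pick (3,5); next start ≥ 5 → (9,11); next start ≥ 11 → (17,18); next start ≥ 18 → (20,21); next start ≥ 21 → (21,25); next start ≥ 25 → (27,28).
Selected: (3,5) (9,11) (17,18) (20,21) (21,25) (27,28)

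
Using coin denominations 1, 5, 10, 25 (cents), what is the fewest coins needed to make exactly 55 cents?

55 − 2×25→5 − 1×5→0
Total coins = 2 + 1 = 3

3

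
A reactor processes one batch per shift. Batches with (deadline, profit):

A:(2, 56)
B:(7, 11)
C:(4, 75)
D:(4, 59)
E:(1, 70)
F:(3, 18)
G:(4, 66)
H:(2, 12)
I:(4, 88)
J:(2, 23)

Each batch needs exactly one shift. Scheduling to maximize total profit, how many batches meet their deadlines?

5

By profit: I(d4,88), C(d4,75), E(d1,70), G(d4,66), D(d4,59), A(d2,56), J(d2,23), F(d3,18), H(d2,12), B(d7,11)
I→slot 4; C→slot 3; E→slot 1; G→slot 2; D skipped; A skipped; J skipped; F skipped; H skipped; B→slot 7.
5 of 10 scheduled.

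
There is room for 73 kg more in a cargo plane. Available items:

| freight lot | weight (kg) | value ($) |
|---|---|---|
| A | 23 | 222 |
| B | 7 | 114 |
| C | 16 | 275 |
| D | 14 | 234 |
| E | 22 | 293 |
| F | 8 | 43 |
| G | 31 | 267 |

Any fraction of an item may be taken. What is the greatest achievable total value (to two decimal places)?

Greedy by value/weight ratio, highest first.
Ratios (sorted): C 17.19, D 16.71, B 16.29, E 13.32, A 9.65, G 8.61, F 5.38
take C (16 @ 275); take D (14 @ 234); take B (7 @ 114); take E (22 @ 293); take 14/23 of A → 135.13. Capacity used 73/73.
Total value = 1051.13

1051.13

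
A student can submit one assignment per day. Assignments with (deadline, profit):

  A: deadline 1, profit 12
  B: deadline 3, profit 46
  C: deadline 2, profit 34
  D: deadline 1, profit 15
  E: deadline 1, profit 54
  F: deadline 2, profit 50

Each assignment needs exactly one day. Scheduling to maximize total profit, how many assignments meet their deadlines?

3

Sort by profit descending; place each in the latest free slot ≤ its deadline.
By profit: E(d1,54), F(d2,50), B(d3,46), C(d2,34), D(d1,15), A(d1,12)
E→slot 1; F→slot 2; B→slot 3; C skipped; D skipped; A skipped.
3 of 6 scheduled.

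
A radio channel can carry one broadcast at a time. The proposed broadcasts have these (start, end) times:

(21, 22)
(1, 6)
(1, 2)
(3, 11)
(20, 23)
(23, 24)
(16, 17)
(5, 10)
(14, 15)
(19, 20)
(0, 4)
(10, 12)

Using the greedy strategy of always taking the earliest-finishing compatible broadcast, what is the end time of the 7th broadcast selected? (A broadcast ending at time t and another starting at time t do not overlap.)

Sort by end time and greedily take each interval whose start is ≥ the last chosen end.
Sorted by end: (1,2)  (0,4)  (1,6)  (5,10)  (3,11)  (10,12)  (14,15)  (16,17)  (19,20)  (21,22)  (20,23)  (23,24)
take (1,2); skip (0,4); skip (1,6); take (5,10); skip (3,11); take (10,12); take (14,15); take (16,17); take (19,20); take (21,22); take (23,24).
Selected: (1,2) (5,10) (10,12) (14,15) (16,17) (19,20) (21,22) (23,24)

22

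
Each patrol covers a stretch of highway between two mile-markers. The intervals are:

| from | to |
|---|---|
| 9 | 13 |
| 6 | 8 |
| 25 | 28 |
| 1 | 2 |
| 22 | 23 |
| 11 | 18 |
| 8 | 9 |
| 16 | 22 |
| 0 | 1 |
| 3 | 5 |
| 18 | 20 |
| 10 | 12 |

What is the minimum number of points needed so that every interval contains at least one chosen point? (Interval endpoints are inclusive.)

Sort by right endpoint; whenever an interval is uncovered, place a point at its right end.
Sorted: [0,1] [1,2] [3,5] [6,8] [8,9] [10,12] [9,13] [11,18] [18,20] [16,22] [22,23] [25,28]
{[0,1],[1,2]} hit by 1; {[3,5]} hit by 5; {[6,8],[8,9]} hit by 8; {[10,12],[9,13],[11,18]} hit by 12; {[18,20],[16,22]} hit by 20; {[22,23]} hit by 23; {[25,28]} hit by 28.
Points: 1, 5, 8, 12, 20, 23, 28 (7 total).

7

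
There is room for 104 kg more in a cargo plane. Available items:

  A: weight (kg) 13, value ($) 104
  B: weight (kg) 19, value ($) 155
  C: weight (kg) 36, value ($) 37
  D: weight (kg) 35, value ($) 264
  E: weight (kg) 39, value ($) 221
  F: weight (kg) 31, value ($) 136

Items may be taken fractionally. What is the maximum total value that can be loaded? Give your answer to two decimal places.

Greedy by value/weight ratio, highest first.
Ratios (sorted): B 8.16, A 8.00, D 7.54, E 5.67, F 4.39, C 1.03
take B (19 @ 155); take A (13 @ 104); take D (35 @ 264); take 37/39 of E → 209.67. Capacity used 104/104.
Total value = 732.67

732.67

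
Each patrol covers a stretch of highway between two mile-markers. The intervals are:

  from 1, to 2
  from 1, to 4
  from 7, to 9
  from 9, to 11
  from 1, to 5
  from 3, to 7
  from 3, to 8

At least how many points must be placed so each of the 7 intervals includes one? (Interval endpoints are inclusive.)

3

Process intervals by earliest right end; each time one isn't hit yet, stab at its right endpoint.
Sorted: [1,2] [1,4] [1,5] [3,7] [3,8] [7,9] [9,11]
{[1,2],[1,4],[1,5]} hit by 2; {[3,7],[3,8],[7,9]} hit by 7; {[9,11]} hit by 11.
Points: 2, 7, 11 (3 total).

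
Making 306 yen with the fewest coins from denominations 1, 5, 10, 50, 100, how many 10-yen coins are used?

306 − 3×100→6 − 1×5→1 − 1×1→0
Count of 10: 0

0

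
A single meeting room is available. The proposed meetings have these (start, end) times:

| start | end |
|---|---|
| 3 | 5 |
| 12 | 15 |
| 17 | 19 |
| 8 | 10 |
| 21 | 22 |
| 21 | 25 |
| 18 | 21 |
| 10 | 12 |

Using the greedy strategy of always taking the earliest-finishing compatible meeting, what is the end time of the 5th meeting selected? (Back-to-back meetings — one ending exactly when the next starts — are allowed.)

19

Greedy by earliest finish: after sorting by end time, pick each interval compatible with the last pick.
By end time: (3,5), (8,10), (10,12), (12,15), (17,19), (18,21), (21,22), (21,25).
Pick (3,5); next start ≥ 5 → (8,10); next start ≥ 10 → (10,12); next start ≥ 12 → (12,15); next start ≥ 15 → (17,19); next start ≥ 19 → (21,22).
Selected: (3,5) (8,10) (10,12) (12,15) (17,19) (21,22)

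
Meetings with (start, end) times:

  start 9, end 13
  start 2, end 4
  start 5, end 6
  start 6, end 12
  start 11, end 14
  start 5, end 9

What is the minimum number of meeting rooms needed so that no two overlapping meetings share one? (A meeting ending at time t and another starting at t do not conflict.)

The answer is the maximum number of intervals overlapping at any instant.
starts: [2, 5, 5, 6, 9, 11]
ends:   [4, 6, 9, 12, 13, 14]
s2→1 e4→0 s5→1 s5→2 e6→1 s6→2 e9→1 s9→2 s11→3  — peak 3.

3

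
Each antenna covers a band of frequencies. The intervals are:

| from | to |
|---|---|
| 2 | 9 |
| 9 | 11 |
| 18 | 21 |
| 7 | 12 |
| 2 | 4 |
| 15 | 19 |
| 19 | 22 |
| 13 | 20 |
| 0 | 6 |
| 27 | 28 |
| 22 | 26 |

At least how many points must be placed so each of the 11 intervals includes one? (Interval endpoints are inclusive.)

Sorted: [2,4] [0,6] [2,9] [9,11] [7,12] [15,19] [13,20] [18,21] [19,22] [22,26] [27,28]
{[2,4],[0,6],[2,9]} hit by 4; {[9,11],[7,12]} hit by 11; {[15,19],[13,20],[18,21],[19,22]} hit by 19; {[22,26]} hit by 26; {[27,28]} hit by 28.
Points: 4, 11, 19, 26, 28 (5 total).

5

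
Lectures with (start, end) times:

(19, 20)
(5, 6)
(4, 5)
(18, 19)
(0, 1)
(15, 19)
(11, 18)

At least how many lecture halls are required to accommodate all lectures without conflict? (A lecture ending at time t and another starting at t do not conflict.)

Count concurrent intervals with a sweep; the peak is the room count.
Events (time:±→running): 0:+→1 1:-→0 4:+→1 5:-→0 5:+→1 6:-→0 11:+→1 15:+→2 … peak 2.

2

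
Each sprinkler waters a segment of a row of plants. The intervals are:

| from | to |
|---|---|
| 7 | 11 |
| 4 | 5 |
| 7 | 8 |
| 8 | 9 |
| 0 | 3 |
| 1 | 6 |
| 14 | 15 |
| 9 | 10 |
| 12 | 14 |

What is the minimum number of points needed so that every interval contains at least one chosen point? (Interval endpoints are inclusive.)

5

By right end: [0,3]  [4,5]  [1,6]  [7,8]  [8,9]  [9,10]  [7,11]  [12,14]  [14,15]
[0,3] uncovered → point at 3; [4,5] uncovered → point at 5; [7,8] uncovered → point at 8; [9,10] uncovered → point at 10; [12,14] uncovered → point at 14.
Points: 3, 5, 8, 10, 14 (5 total).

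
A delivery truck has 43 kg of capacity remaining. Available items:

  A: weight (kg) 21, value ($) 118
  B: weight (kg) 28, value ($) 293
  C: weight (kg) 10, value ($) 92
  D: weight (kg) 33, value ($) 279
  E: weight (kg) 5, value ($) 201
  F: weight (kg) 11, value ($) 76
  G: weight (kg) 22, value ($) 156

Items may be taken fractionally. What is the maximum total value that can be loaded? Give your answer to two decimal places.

586.00

Order: E (201/5=40.20) > B (293/28=10.46) > C (92/10=9.20) > D (279/33=8.45) > G (156/22=7.09) > F (76/11=6.91) > A (118/21=5.62)
Fill: take E (5 @ 201) → take B (28 @ 293) → take C (10 @ 92); 43/43 used.
Total value = 586.00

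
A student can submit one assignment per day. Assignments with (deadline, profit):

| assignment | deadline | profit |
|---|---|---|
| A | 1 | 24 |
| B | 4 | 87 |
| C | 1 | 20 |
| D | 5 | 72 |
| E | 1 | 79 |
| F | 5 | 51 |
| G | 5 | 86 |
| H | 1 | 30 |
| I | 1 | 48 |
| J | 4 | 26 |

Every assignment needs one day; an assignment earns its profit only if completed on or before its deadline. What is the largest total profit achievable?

Profit order: B=87 G=86 E=79 D=72 F=51 I=48 H=30 J=26 A=24 C=20
Assign: B→slot 4, G→slot 5, E→slot 1, D→slot 3, F→slot 2, I skipped, H skipped, J skipped, A skipped, C skipped.
Slots: [1:E] [2:F] [3:D] [4:B] [5:G]
Profit = 79 + 51 + 72 + 87 + 86 = 375

375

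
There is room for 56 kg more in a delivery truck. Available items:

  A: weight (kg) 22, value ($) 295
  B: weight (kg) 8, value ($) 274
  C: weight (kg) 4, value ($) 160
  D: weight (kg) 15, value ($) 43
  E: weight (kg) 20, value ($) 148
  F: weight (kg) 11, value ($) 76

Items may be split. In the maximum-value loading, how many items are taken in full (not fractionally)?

4

Sort by value per unit weight and fill in that order.
Ratios (sorted): C 40.00, B 34.25, A 13.41, E 7.40, F 6.91, D 2.87
take C (4 @ 160); take B (8 @ 274); take A (22 @ 295); take E (20 @ 148); take 2/11 of F → 13.82. Capacity used 56/56.
4 item(s) taken whole; one partial (take 2/11 of F).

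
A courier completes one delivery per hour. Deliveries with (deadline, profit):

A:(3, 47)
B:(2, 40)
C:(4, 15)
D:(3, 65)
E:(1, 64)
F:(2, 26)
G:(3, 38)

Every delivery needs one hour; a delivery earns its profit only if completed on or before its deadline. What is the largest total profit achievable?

Take jobs in profit order; each goes to the latest open slot no later than its deadline.
By profit: D(d3,65), E(d1,64), A(d3,47), B(d2,40), G(d3,38), F(d2,26), C(d4,15)
D→slot 3; E→slot 1; A→slot 2; B skipped; G skipped; F skipped; C→slot 4.
Profit = 64 + 47 + 65 + 15 = 191

191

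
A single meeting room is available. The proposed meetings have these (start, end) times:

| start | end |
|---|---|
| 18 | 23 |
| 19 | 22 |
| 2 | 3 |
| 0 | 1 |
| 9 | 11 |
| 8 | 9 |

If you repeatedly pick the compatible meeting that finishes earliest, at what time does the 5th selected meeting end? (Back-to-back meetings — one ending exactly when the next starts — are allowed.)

Greedy by earliest finish: after sorting by end time, pick each interval compatible with the last pick.
Sorted by end: (0,1)  (2,3)  (8,9)  (9,11)  (19,22)  (18,23)
take (0,1); take (2,3); take (8,9); take (9,11); take (19,22); skip (18,23).
Selected: (0,1) (2,3) (8,9) (9,11) (19,22)

22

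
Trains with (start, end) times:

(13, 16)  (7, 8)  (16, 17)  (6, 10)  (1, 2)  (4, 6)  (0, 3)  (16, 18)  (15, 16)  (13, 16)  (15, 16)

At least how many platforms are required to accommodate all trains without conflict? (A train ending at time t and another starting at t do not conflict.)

4

starts: [0, 1, 4, 6, 7, 13, 13, 15, 15, 16, 16]
ends:   [2, 3, 6, 8, 10, 16, 16, 16, 16, 17, 18]
s0→1 s1→2 e2→1 e3→0 s4→1 e6→0 s6→1 s7→2 e8→1 e10→0 s13→1 s13→2 s15→3 s15→4  — peak 4.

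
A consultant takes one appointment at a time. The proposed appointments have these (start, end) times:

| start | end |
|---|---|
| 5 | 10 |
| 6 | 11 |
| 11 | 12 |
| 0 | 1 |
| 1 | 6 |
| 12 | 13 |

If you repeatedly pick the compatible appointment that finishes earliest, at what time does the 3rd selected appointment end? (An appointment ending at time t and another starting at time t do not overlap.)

11

Order by finish time; keep every interval that doesn't clash with the previous kept one.
By end time: (0,1), (1,6), (5,10), (6,11), (11,12), (12,13).
Pick (0,1); next start ≥ 1 → (1,6); next start ≥ 6 → (6,11); next start ≥ 11 → (11,12); next start ≥ 12 → (12,13).
Selected: (0,1) (1,6) (6,11) (11,12) (12,13)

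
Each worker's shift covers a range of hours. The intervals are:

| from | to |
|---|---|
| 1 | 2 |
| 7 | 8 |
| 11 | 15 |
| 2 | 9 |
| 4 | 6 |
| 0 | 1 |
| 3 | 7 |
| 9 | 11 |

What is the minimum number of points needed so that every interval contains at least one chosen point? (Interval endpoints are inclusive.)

4

Sorted: [0,1] [1,2] [4,6] [3,7] [7,8] [2,9] [9,11] [11,15]
{[0,1],[1,2]} hit by 1; {[4,6],[3,7]} hit by 6; {[7,8],[2,9]} hit by 8; {[9,11],[11,15]} hit by 11.
Points: 1, 6, 8, 11 (4 total).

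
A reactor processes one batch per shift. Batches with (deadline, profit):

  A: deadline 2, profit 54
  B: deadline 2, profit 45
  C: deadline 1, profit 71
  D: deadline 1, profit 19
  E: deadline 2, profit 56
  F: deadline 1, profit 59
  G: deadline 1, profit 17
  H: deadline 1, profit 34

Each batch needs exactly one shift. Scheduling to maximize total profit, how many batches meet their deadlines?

2

Take jobs in profit order; each goes to the latest open slot no later than its deadline.
Profit order: C=71 F=59 E=56 A=54 B=45 H=34 D=19 G=17
Assign: C→slot 1, F skipped, E→slot 2, A skipped, B skipped, H skipped, D skipped, G skipped.
Slots: [1:C] [2:E]
2 of 8 scheduled.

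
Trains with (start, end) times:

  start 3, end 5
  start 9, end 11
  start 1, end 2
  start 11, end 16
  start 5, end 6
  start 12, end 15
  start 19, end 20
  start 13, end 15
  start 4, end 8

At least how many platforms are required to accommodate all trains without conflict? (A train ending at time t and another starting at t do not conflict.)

3

Events (time:±→running): 1:+→1 2:-→0 3:+→1 4:+→2 5:-→1 5:+→2 6:-→1 8:-→0 9:+→1 11:-→0 11:+→1 12:+→2 13:+→3 … peak 3.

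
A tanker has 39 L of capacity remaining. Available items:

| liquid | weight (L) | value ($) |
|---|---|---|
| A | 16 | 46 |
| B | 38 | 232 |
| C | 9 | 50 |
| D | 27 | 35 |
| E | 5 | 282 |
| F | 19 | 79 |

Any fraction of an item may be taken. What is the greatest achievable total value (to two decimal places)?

489.58

Greedy by value/weight ratio, highest first.
Ratios (sorted): E 56.40, B 6.11, C 5.56, F 4.16, A 2.88, D 1.30
take E (5 @ 282); take 34/38 of B → 207.58. Capacity used 39/39.
Total value = 489.58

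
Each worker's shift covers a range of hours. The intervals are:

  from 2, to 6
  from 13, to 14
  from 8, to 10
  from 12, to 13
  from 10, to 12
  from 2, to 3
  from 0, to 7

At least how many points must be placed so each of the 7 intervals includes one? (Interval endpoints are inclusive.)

Sort by right endpoint; whenever an interval is uncovered, place a point at its right end.
Sorted: [2,3] [2,6] [0,7] [8,10] [10,12] [12,13] [13,14]
{[2,3],[2,6],[0,7]} hit by 3; {[8,10],[10,12]} hit by 10; {[12,13],[13,14]} hit by 13.
Points: 3, 10, 13 (3 total).

3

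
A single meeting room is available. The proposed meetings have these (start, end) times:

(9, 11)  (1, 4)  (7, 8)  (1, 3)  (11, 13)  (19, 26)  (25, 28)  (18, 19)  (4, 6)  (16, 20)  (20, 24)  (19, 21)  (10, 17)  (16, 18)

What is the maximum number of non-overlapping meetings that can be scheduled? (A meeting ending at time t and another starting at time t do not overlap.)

9

Sort by end time and greedily take each interval whose start is ≥ the last chosen end.
Sorted by end: (1,3)  (1,4)  (4,6)  (7,8)  (9,11)  (11,13)  (10,17)  (16,18)  (18,19)  (16,20)  (19,21)  (20,24)  (19,26)  (25,28)
take (1,3); take (4,6); take (7,8); take (9,11); take (11,13); take (16,18); take (18,19); skip (16,20); take (19,21); skip (19,26); take (25,28).
Selected 9 meetings.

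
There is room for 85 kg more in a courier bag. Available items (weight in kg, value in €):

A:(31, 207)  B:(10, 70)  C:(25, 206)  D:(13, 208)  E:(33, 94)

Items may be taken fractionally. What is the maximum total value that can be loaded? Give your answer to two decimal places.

Greedy by value/weight ratio, highest first.
Ratios (sorted): D 16.00, C 8.24, B 7.00, A 6.68, E 2.85
take D (13 @ 208); take C (25 @ 206); take B (10 @ 70); take A (31 @ 207); take 6/33 of E → 17.09. Capacity used 85/85.
Total value = 708.09

708.09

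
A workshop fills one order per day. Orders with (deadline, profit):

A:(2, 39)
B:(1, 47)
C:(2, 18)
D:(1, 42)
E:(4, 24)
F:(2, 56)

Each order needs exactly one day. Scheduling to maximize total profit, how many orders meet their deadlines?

3

Take jobs in profit order; each goes to the latest open slot no later than its deadline.
Profit order: F=56 B=47 D=42 A=39 E=24 C=18
Assign: F→slot 2, B→slot 1, D skipped, A skipped, E→slot 4, C skipped.
Slots: [1:B] [2:F] [4:E]
3 of 6 scheduled.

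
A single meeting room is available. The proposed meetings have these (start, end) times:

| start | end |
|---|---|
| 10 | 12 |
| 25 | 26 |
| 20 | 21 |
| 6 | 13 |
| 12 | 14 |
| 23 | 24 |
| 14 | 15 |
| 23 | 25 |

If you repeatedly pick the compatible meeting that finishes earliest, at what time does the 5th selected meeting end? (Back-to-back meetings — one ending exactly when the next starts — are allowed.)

Sort by end time and greedily take each interval whose start is ≥ the last chosen end.
By end time: (10,12), (6,13), (12,14), (14,15), (20,21), (23,24), (23,25), (25,26).
Pick (10,12); next start ≥ 12 → (12,14); next start ≥ 14 → (14,15); next start ≥ 15 → (20,21); next start ≥ 21 → (23,24); next start ≥ 24 → (25,26).
Selected: (10,12) (12,14) (14,15) (20,21) (23,24) (25,26)

24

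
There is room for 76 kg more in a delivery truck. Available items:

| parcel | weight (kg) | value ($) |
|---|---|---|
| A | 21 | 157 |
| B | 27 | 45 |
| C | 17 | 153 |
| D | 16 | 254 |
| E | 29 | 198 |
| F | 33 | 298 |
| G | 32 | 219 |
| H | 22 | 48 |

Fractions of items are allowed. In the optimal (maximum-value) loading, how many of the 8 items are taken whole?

Ratios (sorted): D 15.88, F 9.03, C 9.00, A 7.48, G 6.84, E 6.83, H 2.18, B 1.67
take D (16 @ 254); take F (33 @ 298); take C (17 @ 153); take 10/21 of A → 74.76. Capacity used 76/76.
3 item(s) taken whole; one partial (take 10/21 of A).

3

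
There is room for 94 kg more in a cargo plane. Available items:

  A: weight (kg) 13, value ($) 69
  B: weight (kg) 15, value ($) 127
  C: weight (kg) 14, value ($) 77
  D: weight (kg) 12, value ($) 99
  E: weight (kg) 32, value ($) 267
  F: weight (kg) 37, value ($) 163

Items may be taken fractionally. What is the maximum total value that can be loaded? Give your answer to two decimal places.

Ratios (sorted): B 8.47, E 8.34, D 8.25, C 5.50, A 5.31, F 4.41
take B (15 @ 127); take E (32 @ 267); take D (12 @ 99); take C (14 @ 77); take A (13 @ 69); take 8/37 of F → 35.24. Capacity used 94/94.
Total value = 674.24

674.24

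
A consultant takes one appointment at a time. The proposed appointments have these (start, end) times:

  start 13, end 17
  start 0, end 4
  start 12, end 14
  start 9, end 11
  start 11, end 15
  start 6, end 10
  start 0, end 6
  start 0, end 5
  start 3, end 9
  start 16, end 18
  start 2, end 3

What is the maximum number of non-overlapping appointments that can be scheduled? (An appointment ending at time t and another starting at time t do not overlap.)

5

Greedy by earliest finish: after sorting by end time, pick each interval compatible with the last pick.
By end time: (2,3), (0,4), (0,5), (0,6), (3,9), (6,10), (9,11), (12,14), (11,15), (13,17), (16,18).
Pick (2,3); next start ≥ 3 → (3,9); next start ≥ 9 → (9,11); next start ≥ 11 → (12,14); next start ≥ 14 → (16,18).
Selected 5 appointments.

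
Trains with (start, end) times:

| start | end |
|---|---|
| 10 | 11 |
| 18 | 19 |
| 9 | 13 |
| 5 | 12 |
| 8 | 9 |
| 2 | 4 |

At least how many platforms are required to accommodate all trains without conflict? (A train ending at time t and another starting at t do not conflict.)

Count concurrent intervals with a sweep; the peak is the room count.
starts: [2, 5, 8, 9, 10, 18]
ends:   [4, 9, 11, 12, 13, 19]
s2→1 e4→0 s5→1 s8→2 e9→1 s9→2 s10→3  — peak 3.

3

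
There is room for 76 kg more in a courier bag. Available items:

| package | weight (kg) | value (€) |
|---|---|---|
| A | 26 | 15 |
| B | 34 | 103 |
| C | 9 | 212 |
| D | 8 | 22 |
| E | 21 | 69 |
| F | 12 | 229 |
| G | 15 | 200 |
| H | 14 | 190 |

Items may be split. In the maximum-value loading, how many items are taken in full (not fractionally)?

5

Greedy by value/weight ratio, highest first.
Ratios (sorted): C 23.56, F 19.08, H 13.57, G 13.33, E 3.29, B 3.03, D 2.75, A 0.58
take C (9 @ 212); take F (12 @ 229); take H (14 @ 190); take G (15 @ 200); take E (21 @ 69); take 5/34 of B → 15.15. Capacity used 76/76.
5 item(s) taken whole; one partial (take 5/34 of B).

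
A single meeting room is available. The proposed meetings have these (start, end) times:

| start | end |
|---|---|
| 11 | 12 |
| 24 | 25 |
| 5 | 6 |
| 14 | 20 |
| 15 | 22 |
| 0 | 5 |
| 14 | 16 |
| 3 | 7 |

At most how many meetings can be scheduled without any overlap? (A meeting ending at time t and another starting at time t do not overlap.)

Order by finish time; keep every interval that doesn't clash with the previous kept one.
Sorted by end: (0,5)  (5,6)  (3,7)  (11,12)  (14,16)  (14,20)  (15,22)  (24,25)
take (0,5); take (5,6); take (11,12); take (14,16); skip (14,20); take (24,25).
Selected 5 meetings.

5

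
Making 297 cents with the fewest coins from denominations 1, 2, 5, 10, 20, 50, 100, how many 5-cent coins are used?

1

297 − 2×100→97 − 1×50→47 − 2×20→7 − 1×5→2 − 1×2→0
Count of 5: 1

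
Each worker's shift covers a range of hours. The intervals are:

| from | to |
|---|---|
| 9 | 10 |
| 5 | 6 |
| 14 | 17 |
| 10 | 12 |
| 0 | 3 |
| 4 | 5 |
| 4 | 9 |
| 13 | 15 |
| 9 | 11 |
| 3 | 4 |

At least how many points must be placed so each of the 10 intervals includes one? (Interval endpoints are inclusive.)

4

Sorted: [0,3] [3,4] [4,5] [5,6] [4,9] [9,10] [9,11] [10,12] [13,15] [14,17]
{[0,3],[3,4]} hit by 3; {[4,5],[5,6],[4,9]} hit by 5; {[9,10],[9,11],[10,12]} hit by 10; {[13,15],[14,17]} hit by 15.
Points: 3, 5, 10, 15 (4 total).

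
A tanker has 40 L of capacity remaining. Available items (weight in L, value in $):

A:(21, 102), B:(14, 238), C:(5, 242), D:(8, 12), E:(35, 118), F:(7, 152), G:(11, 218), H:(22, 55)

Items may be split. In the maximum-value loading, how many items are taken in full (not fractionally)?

4

Greedy by value/weight ratio, highest first.
Order: C (242/5=48.40) > F (152/7=21.71) > G (218/11=19.82) > B (238/14=17.00) > A (102/21=4.86) > E (118/35=3.37) > H (55/22=2.50) > D (12/8=1.50)
Fill: take C (5 @ 242) → take F (7 @ 152) → take G (11 @ 218) → take B (14 @ 238) → take 3/21 of A → 14.57; 40/40 used.
4 item(s) taken whole; one partial (take 3/21 of A).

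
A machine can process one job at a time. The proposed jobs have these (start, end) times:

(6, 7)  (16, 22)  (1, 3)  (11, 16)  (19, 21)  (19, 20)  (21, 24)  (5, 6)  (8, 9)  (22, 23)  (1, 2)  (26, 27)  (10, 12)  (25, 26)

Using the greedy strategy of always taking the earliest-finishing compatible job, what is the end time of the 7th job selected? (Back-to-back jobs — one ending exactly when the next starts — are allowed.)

Order by finish time; keep every interval that doesn't clash with the previous kept one.
Sorted by end: (1,2)  (1,3)  (5,6)  (6,7)  (8,9)  (10,12)  (11,16)  (19,20)  (19,21)  (16,22)  (22,23)  (21,24)  (25,26)  (26,27)
take (1,2); skip (1,3); take (5,6); take (6,7); take (8,9); take (10,12); take (19,20); skip (16,22); take (22,23); take (25,26); take (26,27).
Selected: (1,2) (5,6) (6,7) (8,9) (10,12) (19,20) (22,23) (25,26) (26,27)

23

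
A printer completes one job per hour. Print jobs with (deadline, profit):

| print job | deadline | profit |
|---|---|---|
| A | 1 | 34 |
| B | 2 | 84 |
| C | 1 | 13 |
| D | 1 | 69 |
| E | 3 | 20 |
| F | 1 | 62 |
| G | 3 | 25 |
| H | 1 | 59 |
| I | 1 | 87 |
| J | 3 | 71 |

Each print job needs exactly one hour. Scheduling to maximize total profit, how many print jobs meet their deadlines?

Take jobs in profit order; each goes to the latest open slot no later than its deadline.
By profit: I(d1,87), B(d2,84), J(d3,71), D(d1,69), F(d1,62), H(d1,59), A(d1,34), G(d3,25), E(d3,20), C(d1,13)
I→slot 1; B→slot 2; J→slot 3; D skipped; F skipped; H skipped; A skipped; G skipped; E skipped; C skipped.
3 of 10 scheduled.

3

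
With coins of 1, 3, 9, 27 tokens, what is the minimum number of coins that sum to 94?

Greedy: take as many of the largest coin as possible, then repeat with the remainder.
94 = 3×27 + 1×9 + 1×3 + 1×1
Total coins = 3 + 1 + 1 + 1 = 6

6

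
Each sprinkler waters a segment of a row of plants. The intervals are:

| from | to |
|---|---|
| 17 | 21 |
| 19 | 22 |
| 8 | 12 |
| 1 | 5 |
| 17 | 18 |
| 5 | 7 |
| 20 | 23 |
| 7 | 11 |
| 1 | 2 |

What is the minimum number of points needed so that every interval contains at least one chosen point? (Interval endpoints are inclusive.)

5

Process intervals by earliest right end; each time one isn't hit yet, stab at its right endpoint.
Sorted: [1,2] [1,5] [5,7] [7,11] [8,12] [17,18] [17,21] [19,22] [20,23]
{[1,2],[1,5]} hit by 2; {[5,7],[7,11]} hit by 7; {[8,12]} hit by 12; {[17,18],[17,21]} hit by 18; {[19,22],[20,23]} hit by 22.
Points: 2, 7, 12, 18, 22 (5 total).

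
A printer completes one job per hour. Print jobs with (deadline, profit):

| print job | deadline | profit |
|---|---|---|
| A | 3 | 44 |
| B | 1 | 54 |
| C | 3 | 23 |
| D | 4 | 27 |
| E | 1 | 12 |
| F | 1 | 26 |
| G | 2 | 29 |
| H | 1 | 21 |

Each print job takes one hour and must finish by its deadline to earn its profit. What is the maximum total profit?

154

Take jobs in profit order; each goes to the latest open slot no later than its deadline.
Profit order: B=54 A=44 G=29 D=27 F=26 C=23 H=21 E=12
Assign: B→slot 1, A→slot 3, G→slot 2, D→slot 4, F skipped, C skipped, H skipped, E skipped.
Slots: [1:B] [2:G] [3:A] [4:D]
Profit = 54 + 29 + 44 + 27 = 154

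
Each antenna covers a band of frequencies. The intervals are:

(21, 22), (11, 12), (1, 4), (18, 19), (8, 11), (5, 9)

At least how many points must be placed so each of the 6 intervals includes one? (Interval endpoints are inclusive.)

Sorted: [1,4] [5,9] [8,11] [11,12] [18,19] [21,22]
{[1,4]} hit by 4; {[5,9],[8,11]} hit by 9; {[11,12]} hit by 12; {[18,19]} hit by 19; {[21,22]} hit by 22.
Points: 4, 9, 12, 19, 22 (5 total).

5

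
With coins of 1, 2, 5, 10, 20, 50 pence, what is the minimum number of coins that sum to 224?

7

224 − 4×50→24 − 1×20→4 − 2×2→0
Total coins = 4 + 1 + 2 = 7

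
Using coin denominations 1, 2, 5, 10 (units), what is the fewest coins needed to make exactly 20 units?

20 − 2×10→0
Total coins = 2 = 2

2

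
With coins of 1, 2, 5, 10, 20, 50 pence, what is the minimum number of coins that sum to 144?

6

Use the largest denomination that fits, subtract, and repeat.
144 − 2×50→44 − 2×20→4 − 2×2→0
Total coins = 2 + 2 + 2 = 6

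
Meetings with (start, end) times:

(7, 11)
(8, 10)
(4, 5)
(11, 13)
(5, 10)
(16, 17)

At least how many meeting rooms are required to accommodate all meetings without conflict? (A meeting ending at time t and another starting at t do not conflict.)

Count concurrent intervals with a sweep; the peak is the room count.
starts: [4, 5, 7, 8, 11, 16]
ends:   [5, 10, 10, 11, 13, 17]
s4→1 e5→0 s5→1 s7→2 s8→3  — peak 3.

3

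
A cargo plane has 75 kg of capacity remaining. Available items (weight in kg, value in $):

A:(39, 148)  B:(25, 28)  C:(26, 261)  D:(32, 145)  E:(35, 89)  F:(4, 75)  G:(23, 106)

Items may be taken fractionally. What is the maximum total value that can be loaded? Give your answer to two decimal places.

541.69

Greedy by value/weight ratio, highest first.
Ratios (sorted): F 18.75, C 10.04, G 4.61, D 4.53, A 3.79, E 2.54, B 1.12
take F (4 @ 75); take C (26 @ 261); take G (23 @ 106); take 22/32 of D → 99.69. Capacity used 75/75.
Total value = 541.69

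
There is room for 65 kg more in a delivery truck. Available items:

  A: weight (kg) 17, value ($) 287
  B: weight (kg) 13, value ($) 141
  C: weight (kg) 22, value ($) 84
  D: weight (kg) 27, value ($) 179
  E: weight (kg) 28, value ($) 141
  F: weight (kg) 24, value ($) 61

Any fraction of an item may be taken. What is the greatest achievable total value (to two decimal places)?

647.29

Sort by value per unit weight and fill in that order.
Order: A (287/17=16.88) > B (141/13=10.85) > D (179/27=6.63) > E (141/28=5.04) > C (84/22=3.82) > F (61/24=2.54)
Fill: take A (17 @ 287) → take B (13 @ 141) → take D (27 @ 179) → take 8/28 of E → 40.29; 65/65 used.
Total value = 647.29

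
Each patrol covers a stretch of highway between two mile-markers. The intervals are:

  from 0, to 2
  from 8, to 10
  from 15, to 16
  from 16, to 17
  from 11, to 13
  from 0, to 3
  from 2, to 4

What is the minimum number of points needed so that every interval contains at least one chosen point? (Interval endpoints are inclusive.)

Sort by right endpoint; whenever an interval is uncovered, place a point at its right end.
Sorted: [0,2] [0,3] [2,4] [8,10] [11,13] [15,16] [16,17]
{[0,2],[0,3],[2,4]} hit by 2; {[8,10]} hit by 10; {[11,13]} hit by 13; {[15,16],[16,17]} hit by 16.
Points: 2, 10, 13, 16 (4 total).

4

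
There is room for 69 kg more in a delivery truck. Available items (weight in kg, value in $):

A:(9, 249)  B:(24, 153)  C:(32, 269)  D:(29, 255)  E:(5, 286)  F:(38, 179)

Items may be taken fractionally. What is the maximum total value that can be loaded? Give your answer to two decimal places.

Greedy by value/weight ratio, highest first.
Order: E (286/5=57.20) > A (249/9=27.67) > D (255/29=8.79) > C (269/32=8.41) > B (153/24=6.38) > F (179/38=4.71)
Fill: take E (5 @ 286) → take A (9 @ 249) → take D (29 @ 255) → take 26/32 of C → 218.56; 69/69 used.
Total value = 1008.56

1008.56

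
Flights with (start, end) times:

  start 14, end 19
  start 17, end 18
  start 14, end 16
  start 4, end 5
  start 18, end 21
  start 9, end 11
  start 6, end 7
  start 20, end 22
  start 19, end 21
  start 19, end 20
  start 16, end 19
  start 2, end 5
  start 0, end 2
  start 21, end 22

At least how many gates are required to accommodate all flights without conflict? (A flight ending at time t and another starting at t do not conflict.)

starts: [0, 2, 4, 6, 9, 14, 14, 16, 17, 18, 19, 19, 20, 21]
ends:   [2, 5, 5, 7, 11, 16, 18, 19, 19, 20, 21, 21, 22, 22]
s0→1 e2→0 s2→1 s4→2 e5→1 e5→0 s6→1 e7→0 s9→1 e11→0 s14→1 s14→2 e16→1 s16→2 s17→3  — peak 3.

3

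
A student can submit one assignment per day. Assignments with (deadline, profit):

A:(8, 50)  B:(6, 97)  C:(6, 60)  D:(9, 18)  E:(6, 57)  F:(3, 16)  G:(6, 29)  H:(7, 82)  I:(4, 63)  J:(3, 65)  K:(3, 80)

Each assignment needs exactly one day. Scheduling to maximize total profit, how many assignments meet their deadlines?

Profit order: B=97 H=82 K=80 J=65 I=63 C=60 E=57 A=50 G=29 D=18 F=16
Assign: B→slot 6, H→slot 7, K→slot 3, J→slot 2, I→slot 4, C→slot 5, E→slot 1, A→slot 8, G skipped, D→slot 9, F skipped.
Slots: [1:E] [2:J] [3:K] [4:I] [5:C] [6:B] [7:H] [8:A] [9:D]
9 of 11 scheduled.

9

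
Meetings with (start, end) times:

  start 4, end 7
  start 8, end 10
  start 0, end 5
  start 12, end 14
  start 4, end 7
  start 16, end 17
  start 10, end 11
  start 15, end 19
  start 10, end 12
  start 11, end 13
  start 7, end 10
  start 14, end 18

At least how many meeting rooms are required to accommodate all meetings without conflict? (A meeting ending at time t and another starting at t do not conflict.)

3

The answer is the maximum number of intervals overlapping at any instant.
starts: [0, 4, 4, 7, 8, 10, 10, 11, 12, 14, 15, 16]
ends:   [5, 7, 7, 10, 10, 11, 12, 13, 14, 17, 18, 19]
s0→1 s4→2 s4→3  — peak 3.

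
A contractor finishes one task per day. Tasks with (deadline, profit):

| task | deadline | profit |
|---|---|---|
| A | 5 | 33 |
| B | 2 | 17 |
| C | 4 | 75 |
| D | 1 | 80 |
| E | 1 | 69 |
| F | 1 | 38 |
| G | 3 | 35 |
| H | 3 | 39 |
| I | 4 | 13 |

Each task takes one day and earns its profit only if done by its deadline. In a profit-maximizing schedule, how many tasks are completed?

Profit order: D=80 C=75 E=69 H=39 F=38 G=35 A=33 B=17 I=13
Assign: D→slot 1, C→slot 4, E skipped, H→slot 3, F skipped, G→slot 2, A→slot 5, B skipped, I skipped.
Slots: [1:D] [2:G] [3:H] [4:C] [5:A]
5 of 9 scheduled.

5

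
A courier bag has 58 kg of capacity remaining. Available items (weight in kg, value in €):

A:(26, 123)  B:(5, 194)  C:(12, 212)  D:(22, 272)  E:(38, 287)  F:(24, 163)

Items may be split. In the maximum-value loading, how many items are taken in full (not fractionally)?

Order: B (194/5=38.80) > C (212/12=17.67) > D (272/22=12.36) > E (287/38=7.55) > F (163/24=6.79) > A (123/26=4.73)
Fill: take B (5 @ 194) → take C (12 @ 212) → take D (22 @ 272) → take 19/38 of E → 143.50; 58/58 used.
3 item(s) taken whole; one partial (take 19/38 of E).

3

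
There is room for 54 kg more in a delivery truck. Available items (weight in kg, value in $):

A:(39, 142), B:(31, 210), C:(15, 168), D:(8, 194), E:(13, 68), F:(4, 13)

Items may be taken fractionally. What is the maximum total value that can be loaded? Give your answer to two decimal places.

Order: D (194/8=24.25) > C (168/15=11.20) > B (210/31=6.77) > E (68/13=5.23) > A (142/39=3.64) > F (13/4=3.25)
Fill: take D (8 @ 194) → take C (15 @ 168) → take B (31 @ 210); 54/54 used.
Total value = 572.00

572.00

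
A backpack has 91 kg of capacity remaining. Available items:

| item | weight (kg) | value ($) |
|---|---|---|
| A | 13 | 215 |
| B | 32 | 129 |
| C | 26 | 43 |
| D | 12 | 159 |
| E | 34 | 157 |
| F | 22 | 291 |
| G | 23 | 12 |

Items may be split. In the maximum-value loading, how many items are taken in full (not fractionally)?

Order: A (215/13=16.54) > D (159/12=13.25) > F (291/22=13.23) > E (157/34=4.62) > B (129/32=4.03) > C (43/26=1.65) > G (12/23=0.52)
Fill: take A (13 @ 215) → take D (12 @ 159) → take F (22 @ 291) → take E (34 @ 157) → take 10/32 of B → 40.31; 91/91 used.
4 item(s) taken whole; one partial (take 10/32 of B).

4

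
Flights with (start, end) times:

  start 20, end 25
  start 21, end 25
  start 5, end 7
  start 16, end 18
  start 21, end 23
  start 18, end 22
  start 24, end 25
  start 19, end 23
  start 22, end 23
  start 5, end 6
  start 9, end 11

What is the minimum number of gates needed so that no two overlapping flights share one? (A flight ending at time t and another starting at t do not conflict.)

The answer is the maximum number of intervals overlapping at any instant.
Events (time:±→running): 5:+→1 5:+→2 6:-→1 7:-→0 9:+→1 11:-→0 16:+→1 18:-→0 18:+→1 19:+→2 20:+→3 21:+→4 21:+→5 … peak 5.

5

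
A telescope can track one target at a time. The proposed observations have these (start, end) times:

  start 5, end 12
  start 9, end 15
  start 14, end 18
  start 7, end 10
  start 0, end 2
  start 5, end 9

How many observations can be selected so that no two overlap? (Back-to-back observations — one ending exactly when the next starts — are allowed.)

Order by finish time; keep every interval that doesn't clash with the previous kept one.
By end time: (0,2), (5,9), (7,10), (5,12), (9,15), (14,18).
Pick (0,2); next start ≥ 2 → (5,9); next start ≥ 9 → (9,15).
Selected 3 observations.

3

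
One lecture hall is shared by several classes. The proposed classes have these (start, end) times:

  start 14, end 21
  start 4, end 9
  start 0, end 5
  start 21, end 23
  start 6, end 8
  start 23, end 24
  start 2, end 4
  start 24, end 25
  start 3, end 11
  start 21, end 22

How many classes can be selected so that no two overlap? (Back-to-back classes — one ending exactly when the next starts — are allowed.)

6

Greedy by earliest finish: after sorting by end time, pick each interval compatible with the last pick.
Sorted by end: (2,4)  (0,5)  (6,8)  (4,9)  (3,11)  (14,21)  (21,22)  (21,23)  (23,24)  (24,25)
take (2,4); take (6,8); skip (4,9); skip (3,11); take (14,21); take (21,22); take (23,24); take (24,25).
Selected 6 classes.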